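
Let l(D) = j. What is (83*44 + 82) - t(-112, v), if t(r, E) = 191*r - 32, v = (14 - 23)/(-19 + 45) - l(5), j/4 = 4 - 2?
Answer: 25158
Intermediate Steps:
j = 8 (j = 4*(4 - 2) = 4*2 = 8)
l(D) = 8
v = -217/26 (v = (14 - 23)/(-19 + 45) - 1*8 = -9/26 - 8 = -217/26 ≈ -8.3462)
t(r, E) = -32 + 191*r
(83*44 + 82) - t(-112, v) = (83*44 + 82) - (-32 + 191*(-112)) = (3652 + 82) - (-32 - 21392) = 3734 - 1*(-21424) = 3734 + 21424 = 25158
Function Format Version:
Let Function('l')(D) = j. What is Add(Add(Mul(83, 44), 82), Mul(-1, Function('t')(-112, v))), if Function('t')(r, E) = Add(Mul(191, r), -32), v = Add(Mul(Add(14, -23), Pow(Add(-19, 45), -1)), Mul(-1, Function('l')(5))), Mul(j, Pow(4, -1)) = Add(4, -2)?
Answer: 25158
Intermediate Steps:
j = 8 (j = Mul(4, Add(4, -2)) = Mul(4, 2) = 8)
Function('l')(D) = 8
v = Rational(-217, 26) (v = Add(Mul(Add(14, -23), Pow(Add(-19, 45), -1)), Mul(-1, 8)) = Add(Mul(-9, Pow(26, -1)), -8) = Add(Mul(-9, Rational(1, 26)), -8) = Add(Rational(-9, 26), -8) = Rational(-217, 26) ≈ -8.3462)
Function('t')(r, E) = Add(-32, Mul(191, r))
Add(Add(Mul(83, 44), 82), Mul(-1, Function('t')(-112, v))) = Add(Add(Mul(83, 44), 82), Mul(-1, Add(-32, Mul(191, -112)))) = Add(Add(3652, 82), Mul(-1, Add(-32, -21392))) = Add(3734, Mul(-1, -21424)) = Add(3734, 21424) = 25158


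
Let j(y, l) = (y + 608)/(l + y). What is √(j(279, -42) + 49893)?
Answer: 2*√700662534/237 ≈ 223.38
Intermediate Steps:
j(y, l) = (608 + y)/(l + y)
√(j(279, -42) + 49893) = √((608 + 279)/(-42 + 279) + 49893) = √(887/237 + 49893) = √(11825528/237) = 2*√700662534/237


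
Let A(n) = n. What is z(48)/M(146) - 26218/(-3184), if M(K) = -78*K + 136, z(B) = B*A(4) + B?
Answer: 36780097/4478296 ≈ 8.2130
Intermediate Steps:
z(B) = 5*B (z(B) = B*4 + B = 4*B + B = 5*B)
M(K) = 136 - 78*K
z(48)/M(146) - 26218/(-3184) = (5*48)/(136 - 78*146) - 26218/(-3184) = 240/(136 - 11388) - 26218*(-1/3184) = 240/(-11252) + 13109/1592 = 240*(-1/11252) + 13109/1592 = -60/2813 + 13109/1592 = 36780097/4478296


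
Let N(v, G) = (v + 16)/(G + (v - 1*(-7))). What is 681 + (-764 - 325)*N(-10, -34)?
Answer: 31731/37 ≈ 857.59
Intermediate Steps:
N(v, G) = (16 + v)/(7 + G + v) (N(v, G) = (16 + v)/(G + (v + 7)) = (16 + v)/(G + (7 + v)) = (16 + v)/(7 + G + v))
681 + (-764 - 325)*N(-10, -34) = 681 + (-764 - 325)*((16 - 10)/(7 - 34 - 10)) = 681 - 1089*6/(-37) = 681 - (-1089)*6/37 = 681 - 1089*(-6/37) = 681 + 6534/37 = 31731/37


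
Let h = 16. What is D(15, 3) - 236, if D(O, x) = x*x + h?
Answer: -211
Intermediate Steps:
D(O, x) = 16 + x**2 (D(O, x) = x*x + 16 = x**2 + 16 = 16 + x**2)
D(15, 3) - 236 = (16 + 3**2) - 236 = (16 + 9) - 236 = 25 - 236 = -211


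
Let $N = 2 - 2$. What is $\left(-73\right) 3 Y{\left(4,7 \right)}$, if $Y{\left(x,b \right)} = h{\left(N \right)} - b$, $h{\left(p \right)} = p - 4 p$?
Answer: $1533$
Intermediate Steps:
$N = 0$ ($N = 2 - 2 = 0$)
$h{\left(p \right)} = - 3 p$
$Y{\left(x,b \right)} = - b$ ($Y{\left(x,b \right)} = \left(-3\right) 0 - b = 0 - b = - b$)
$\left(-73\right) 3 Y{\left(4,7 \right)} = \left(-73\right) 3 \left(\left(-1\right) 7\right) = \left(-219\right) \left(-7\right) = 1533$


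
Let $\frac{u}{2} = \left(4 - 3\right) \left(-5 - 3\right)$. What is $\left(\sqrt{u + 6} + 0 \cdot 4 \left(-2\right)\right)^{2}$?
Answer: $-10$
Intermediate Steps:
$u = -16$ ($u = 2 \left(4 - 3\right) \left(-5 - 3\right) = 2 \cdot 1 \left(-8\right) = 2 \left(-8\right) = -16$)
$\left(\sqrt{u + 6} + 0 \cdot 4 \left(-2\right)\right)^{2} = \left(\sqrt{-16 + 6} + 0 \cdot 4 \left(-2\right)\right)^{2} = \left(\sqrt{-10} + 0 \left(-2\right)\right)^{2} = \left(i \sqrt{10} + 0\right)^{2} = \left(i \sqrt{10}\right)^{2} = -10$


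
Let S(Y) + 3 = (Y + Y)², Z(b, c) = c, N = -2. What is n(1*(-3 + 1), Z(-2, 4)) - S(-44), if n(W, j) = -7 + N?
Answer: -7750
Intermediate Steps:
n(W, j) = -9 (n(W, j) = -7 - 2 = -9)
S(Y) = -3 + 4*Y² (S(Y) = -3 + (Y + Y)² = -3 + (2*Y)² = -3 + 4*Y²)
n(1*(-3 + 1), Z(-2, 4)) - S(-44) = -9 - (-3 + 4*(-44)²) = -9 - (-3 + 4*1936) = -9 - (-3 + 7744) = -9 - 1*7741 = -9 - 7741 = -7750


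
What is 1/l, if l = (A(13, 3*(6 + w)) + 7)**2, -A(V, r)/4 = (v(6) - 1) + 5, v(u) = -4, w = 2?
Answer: 1/49 ≈ 0.020408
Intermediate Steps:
A(V, r) = 0 (A(V, r) = -4*((-4 - 1) + 5) = -4*(-5 + 5) = -4*0 = 0)
l = 49 (l = (0 + 7)**2 = 7**2 = 49)
1/l = 1/49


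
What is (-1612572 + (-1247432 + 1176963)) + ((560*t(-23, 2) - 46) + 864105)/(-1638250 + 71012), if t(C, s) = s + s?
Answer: -2637726677057/1567238 ≈ -1.6830e+6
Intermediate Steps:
t(C, s) = 2*s
(-1612572 + (-1247432 + 1176963)) + ((560*t(-23, 2) - 46) + 864105)/(-1638250 + 71012) = (-1612572 + (-1247432 + 1176963)) + ((560*(2*2) - 46) + 864105)/(-1638250 + 71012) = (-1612572 - 70469) + ((560*4 - 46) + 864105)/(-1567238) = -1683041 + ((2240 - 46) + 864105)*(-1/1567238) = -1683041 + (2194 + 864105)*(-1/1567238) = -1683041 + 866299*(-1/1567238) = -1683041 - 866299/1567238 = -2637726677057/1567238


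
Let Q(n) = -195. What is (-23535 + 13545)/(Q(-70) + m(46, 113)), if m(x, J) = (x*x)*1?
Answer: -9990/1921 ≈ -5.2004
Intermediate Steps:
m(x, J) = x² (m(x, J) = x²*1 = x²)
(-23535 + 13545)/(Q(-70) + m(46, 113)) = (-23535 + 13545)/(-195 + 46²) = -9990/(-195 + 2116) = -9990/1921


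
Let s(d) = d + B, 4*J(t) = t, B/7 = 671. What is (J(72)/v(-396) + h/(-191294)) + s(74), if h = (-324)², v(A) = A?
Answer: 10038050031/2104234 ≈ 4770.4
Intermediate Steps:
B = 4697 (B = 7*671 = 4697)
J(t) = t/4
s(d) = 4697 + d (s(d) = d + 4697 = 4697 + d)
h = 104976
(J(72)/v(-396) + h/(-191294)) + s(74) = (((¼)*72)/(-396) + 104976/(-191294)) + (4697 + 74) = (18*(-1/396) + 104976*(-1/191294)) + 4771 = (-1/22 - 52488/95647) + 4771 = -1250383/2104234 + 4771 = 10038050031/2104234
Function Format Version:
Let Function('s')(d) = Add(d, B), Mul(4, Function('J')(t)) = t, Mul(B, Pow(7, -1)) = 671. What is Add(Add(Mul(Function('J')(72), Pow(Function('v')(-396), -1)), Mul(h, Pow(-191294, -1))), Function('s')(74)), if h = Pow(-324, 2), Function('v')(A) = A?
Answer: Rational(10038050031, 2104234) ≈ 4770.4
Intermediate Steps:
B = 4697 (B = Mul(7, 671) = 4697)
Function('J')(t) = Mul(Rational(1, 4), t)
Function('s')(d) = Add(4697, d) (Function('s')(d) = Add(d, 4697) = Add(4697, d))
h = 104976
Add(Add(Mul(Function('J')(72), Pow(Function('v')(-396), -1)), Mul(h, Pow(-191294, -1))), Function('s')(74)) = Add(Add(Mul(Mul(Rational(1, 4), 72), Pow(-396, -1)), Mul(104976, Pow(-191294, -1))), Add(4697, 74)) = Add(Add(Mul(18, Rational(-1, 396)), Mul(104976, Rational(-1, 191294))), 4771) = Add(Add(Rational(-1, 22), Rational(-52488, 95647)), 4771) = Add(Rational(-1250383, 2104234), 4771) = Rational(10038050031, 2104234)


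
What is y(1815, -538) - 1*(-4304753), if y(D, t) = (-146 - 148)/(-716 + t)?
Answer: 899693426/209 ≈ 4.3048e+6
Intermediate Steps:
y(D, t) = -294/(-716 + t)
y(1815, -538) - 1*(-4304753) = -294/(-716 - 538) - 1*(-4304753) = -294/(-1254) + 4304753 = -294*(-1/1254) + 4304753 = 49/209 + 4304753 = 899693426/209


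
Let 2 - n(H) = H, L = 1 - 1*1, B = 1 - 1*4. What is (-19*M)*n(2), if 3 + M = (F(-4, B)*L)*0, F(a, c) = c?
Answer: 0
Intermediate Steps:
B = -3 (B = 1 - 4 = -3)
L = 0 (L = 1 - 1 = 0)
n(H) = 2 - H
M = -3 (M = -3 - 3*0*0 = -3 + 0*0 = -3 + 0 = -3)
(-19*M)*n(2) = (-19*(-3))*(2 - 1*2) = 57*(2 - 2) = 57*0 = 0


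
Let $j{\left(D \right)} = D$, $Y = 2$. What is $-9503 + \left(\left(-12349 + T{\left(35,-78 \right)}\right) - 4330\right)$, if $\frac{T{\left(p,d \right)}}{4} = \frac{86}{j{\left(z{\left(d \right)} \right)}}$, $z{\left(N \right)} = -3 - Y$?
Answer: $- \frac{131254}{5} \approx -26251.0$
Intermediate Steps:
$z{\left(N \right)} = -5$ ($z{\left(N \right)} = -3 - 2 = -5$)
$T{\left(p,d \right)} = - \frac{344}{5}$ ($T{\left(p,d \right)} = 4 \frac{86}{-5} = 4 \cdot 86 \left(- \frac{1}{5}\right) = 4 \left(- \frac{86}{5}\right) = - \frac{344}{5}$)
$-9503 + \left(\left(-12349 + T{\left(35,-78 \right)}\right) - 4330\right) = -9503 - \frac{83739}{5} = - \frac{131254}{5}$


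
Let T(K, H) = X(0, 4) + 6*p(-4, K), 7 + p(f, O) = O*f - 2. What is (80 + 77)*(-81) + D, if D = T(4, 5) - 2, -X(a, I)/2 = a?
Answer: -12869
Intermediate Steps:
p(f, O) = -9 + O*f (p(f, O) = -7 + (O*f - 2) = -7 + (-2 + O*f) = -9 + O*f)
X(a, I) = -2*a
T(K, H) = -54 - 24*K (T(K, H) = -2*0 + 6*(-9 + K*(-4)) = 0 + 6*(-9 - 4*K) = 0 + (-54 - 24*K) = -54 - 24*K)
D = -152 (D = (-54 - 24*4) - 2 = (-54 - 96) - 2 = -150 - 2 = -152)
(80 + 77)*(-81) + D = (80 + 77)*(-81) - 152 = 157*(-81) - 152 = -12717 - 152 = -12869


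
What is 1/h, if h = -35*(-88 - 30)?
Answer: 1/4130 ≈ 0.00024213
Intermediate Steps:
h = 4130 (h = -35*(-118) = 4130)
1/h = 1/4130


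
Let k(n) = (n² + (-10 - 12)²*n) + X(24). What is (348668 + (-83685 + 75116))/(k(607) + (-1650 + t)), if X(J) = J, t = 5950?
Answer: 340099/666561 ≈ 0.51023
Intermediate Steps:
k(n) = 24 + n² + 484*n (k(n) = (n² + (-10 - 12)²*n) + 24 = (n² + (-22)²*n) + 24 = (n² + 484*n) + 24 = 24 + n² + 484*n)
(348668 + (-83685 + 75116))/(k(607) + (-1650 + t)) = (348668 + (-83685 + 75116))/((24 + 607² + 484*607) + (-1650 + 5950)) = (348668 - 8569)/((24 + 368449 + 293788) + 4300) = 340099/(662261 + 4300) = 340099/666561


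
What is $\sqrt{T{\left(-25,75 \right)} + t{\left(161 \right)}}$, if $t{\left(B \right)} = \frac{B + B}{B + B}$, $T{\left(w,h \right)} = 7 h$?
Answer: $\sqrt{526} \approx 22.935$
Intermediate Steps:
$t{\left(B \right)} = 1$ ($t{\left(B \right)} = \frac{2 B}{2 B} = 2 B \frac{1}{2 B} = 1$)
$\sqrt{T{\left(-25,75 \right)} + t{\left(161 \right)}} = \sqrt{7 \cdot 75 + 1} = \sqrt{525 + 1} = \sqrt{526}$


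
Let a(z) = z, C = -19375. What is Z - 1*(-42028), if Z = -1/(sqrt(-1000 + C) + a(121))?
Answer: 1471652327/35016 + 5*I*sqrt(815)/35016 ≈ 42028.0 + 0.0040765*I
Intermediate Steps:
Z = -1/(121 + 5*I*sqrt(815)) (Z = -1/(sqrt(-1000 - 19375) + 121) = -1/(sqrt(-20375) + 121) = -1/(5*I*sqrt(815) + 121) = -1/(121 + 5*I*sqrt(815)) ≈ -0.0034556 + 0.0040765*I)
Z - 1*(-42028) = I/(-121*I + 5*sqrt(815)) - 1*(-42028) = I/(-121*I + 5*sqrt(815)) + 42028 = 42028 + I/(-121*I + 5*sqrt(815))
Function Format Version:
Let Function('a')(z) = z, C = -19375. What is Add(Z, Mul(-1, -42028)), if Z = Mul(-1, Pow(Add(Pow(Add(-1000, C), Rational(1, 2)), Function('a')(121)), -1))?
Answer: Add(Rational(1471652327, 35016), Mul(Rational(5, 35016), I, Pow(815, Rational(1, 2)))) ≈ Add(42028., Mul(0.0040765, I))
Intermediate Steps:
Z = Mul(-1, Pow(Add(121, Mul(5, I, Pow(815, Rational(1, 2)))), -1)) (Z = Mul(-1, Pow(Add(Pow(Add(-1000, -19375), Rational(1, 2)), 121), -1)) = Mul(-1, Pow(Add(Pow(-20375, Rational(1, 2)), 121), -1)) = Mul(-1, Pow(Add(Mul(5, I, Pow(815, Rational(1, 2))), 121), -1)) = Mul(-1, Pow(Add(121, Mul(5, I, Pow(815, Rational(1, 2)))), -1)) ≈ Add(-0.0034556, Mul(0.0040765, I)))
Add(Z, Mul(-1, -42028)) = Add(Mul(I, Pow(Add(Mul(-121, I), Mul(5, Pow(815, Rational(1, 2)))), -1)), Mul(-1, -42028)) = Add(Mul(I, Pow(Add(Mul(-121, I), Mul(5, Pow(815, Rational(1, 2)))), -1)), 42028) = Add(42028, Mul(I, Pow(Add(Mul(-121, I), Mul(5, Pow(815, Rational(1, 2)))), -1)))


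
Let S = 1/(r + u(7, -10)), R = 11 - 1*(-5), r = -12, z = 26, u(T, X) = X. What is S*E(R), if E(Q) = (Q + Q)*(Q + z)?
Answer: -672/11 ≈ -61.091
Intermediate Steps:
R = 16 (R = 11 + 5 = 16)
E(Q) = 2*Q*(26 + Q) (E(Q) = (Q + Q)*(Q + 26) = (2*Q)*(26 + Q) = 2*Q*(26 + Q))
S = -1/22 (S = 1/(-12 - 10) = 1/(-22) = -1/22 ≈ -0.045455)
S*E(R) = -16*(26 + 16)/11 = -16*42/11 = -1/22*1344 = -672/11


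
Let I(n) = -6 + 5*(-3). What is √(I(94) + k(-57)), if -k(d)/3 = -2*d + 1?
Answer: I*√366 ≈ 19.131*I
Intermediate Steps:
I(n) = -21 (I(n) = -6 - 15 = -21)
k(d) = -3 + 6*d (k(d) = -3*(-2*d + 1) = -3*(1 - 2*d) = -3 + 6*d)
√(I(94) + k(-57)) = √(-21 + (-3 + 6*(-57))) = √(-21 + (-3 - 342)) = √(-21 - 345) = √(-366) = I*√366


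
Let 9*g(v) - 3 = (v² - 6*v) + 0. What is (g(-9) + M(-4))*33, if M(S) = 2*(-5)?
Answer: 176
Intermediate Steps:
g(v) = ⅓ - 2*v/3 + v²/9 (g(v) = ⅓ + ((v² - 6*v) + 0)/9 = ⅓ + (v² - 6*v)/9 = ⅓ + (-2*v/3 + v²/9) = ⅓ - 2*v/3 + v²/9)
M(S) = -10
(g(-9) + M(-4))*33 = ((⅓ - ⅔*(-9) + (⅑)*(-9)²) - 10)*33 = ((⅓ + 6 + (⅑)*81) - 10)*33 = ((⅓ + 6 + 9) - 10)*33 = (46/3 - 10)*33 = (16/3)*33 = 176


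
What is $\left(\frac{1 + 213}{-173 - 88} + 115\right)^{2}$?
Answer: $\frac{888099601}{68121} \approx 13037.0$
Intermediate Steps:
$\left(\frac{1 + 213}{-173 - 88} + 115\right)^{2} = \left(\frac{214}{-261} + 115\right)^{2} = \left(214 \left(- \frac{1}{261}\right) + 115\right)^{2} = \left(- \frac{214}{261} + 115\right)^{2} = \left(\frac{29801}{261}\right)^{2} = \frac{888099601}{68121}$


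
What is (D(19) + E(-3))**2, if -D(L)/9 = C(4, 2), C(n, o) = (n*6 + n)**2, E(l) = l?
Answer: 49829481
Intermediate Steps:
C(n, o) = 49*n**2 (C(n, o) = (6*n + n)**2 = (7*n)**2 = 49*n**2)
D(L) = -7056 (D(L) = -441*4**2 = -441*16 = -9*784 = -7056)
(D(19) + E(-3))**2 = (-7056 - 3)**2 = (-7059)**2 = 49829481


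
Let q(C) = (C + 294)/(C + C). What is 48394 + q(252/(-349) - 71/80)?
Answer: 4341392391/89878 ≈ 48303.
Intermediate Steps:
q(C) = (294 + C)/(2*C) (q(C) = (294 + C)/((2*C)) = (294 + C)*(1/(2*C)) = (294 + C)/(2*C))
48394 + q(252/(-349) - 71/80) = 48394 + (294 + (252/(-349) - 71/80))/(2*(252/(-349) - 71/80)) = 48394 + (294 + (252*(-1/349) - 71*1/80))/(2*(252*(-1/349) - 71*1/80)) = 48394 + (294 + (-252/349 - 71/80))/(2*(-252/349 - 71/80)) = 48394 + (294 - 44939/27920)/(2*(-44939/27920)) = 48394 + (1/2)*(-27920/44939)*(8163541/27920) = 48394 - 8163541/89878 = 4341392391/89878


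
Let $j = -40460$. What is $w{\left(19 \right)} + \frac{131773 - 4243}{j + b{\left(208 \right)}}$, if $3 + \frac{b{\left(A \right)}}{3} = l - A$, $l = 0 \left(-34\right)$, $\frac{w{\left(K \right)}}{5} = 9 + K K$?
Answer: $\frac{53560}{29} \approx 1846.9$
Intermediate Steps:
$w{\left(K \right)} = 45 + 5 K^{2}$ ($w{\left(K \right)} = 5 \left(9 + K K\right) = 5 \left(9 + K^{2}\right) = 45 + 5 K^{2}$)
$l = 0$
$b{\left(A \right)} = -9 - 3 A$ ($b{\left(A \right)} = -9 + 3 \left(0 - A\right) = -9 + 3 \left(- A\right) = -9 - 3 A$)
$w{\left(19 \right)} + \frac{131773 - 4243}{j + b{\left(208 \right)}} = \left(45 + 5 \cdot 19^{2}\right) + \frac{131773 - 4243}{-40460 - 633} = \left(45 + 5 \cdot 361\right) + \frac{127530}{-40460 - 633} = \left(45 + 1805\right) + \frac{127530}{-40460 - 633} = 1850 + \frac{127530}{-41093} = 1850 + 127530 \left(- \frac{1}{41093}\right) = 1850 - \frac{90}{29} = \frac{53560}{29}$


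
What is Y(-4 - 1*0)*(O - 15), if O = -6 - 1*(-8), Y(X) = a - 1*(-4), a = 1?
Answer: -65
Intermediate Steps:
Y(X) = 5 (Y(X) = 1 - 1*(-4) = 1 + 4 = 5)
O = 2 (O = -6 + 8 = 2)
Y(-4 - 1*0)*(O - 15) = 5*(2 - 15) = 5*(-13) = -65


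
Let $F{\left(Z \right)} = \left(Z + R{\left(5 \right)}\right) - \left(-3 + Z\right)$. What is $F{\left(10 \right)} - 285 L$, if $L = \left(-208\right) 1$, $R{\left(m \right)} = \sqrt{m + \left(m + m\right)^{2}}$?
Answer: $59283 + \sqrt{105} \approx 59293.0$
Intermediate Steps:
$R{\left(m \right)} = \sqrt{m + 4 m^{2}}$ ($R{\left(m \right)} = \sqrt{m + \left(2 m\right)^{2}} = \sqrt{m + 4 m^{2}}$)
$F{\left(Z \right)} = 3 + \sqrt{105}$ ($F{\left(Z \right)} = \left(Z + \sqrt{5 \left(1 + 4 \cdot 5\right)}\right) - \left(-3 + Z\right) = \left(Z + \sqrt{5 \left(1 + 20\right)}\right) - \left(-3 + Z\right) = \left(Z + \sqrt{5 \cdot 21}\right) - \left(-3 + Z\right) = \left(Z + \sqrt{105}\right) - \left(-3 + Z\right) = 3 + \sqrt{105}$)
$L = -208$
$F{\left(10 \right)} - 285 L = \left(3 + \sqrt{105}\right) - -59280 = \left(3 + \sqrt{105}\right) + 59280 = 59283 + \sqrt{105}$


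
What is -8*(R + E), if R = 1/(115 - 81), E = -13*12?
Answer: 21212/17 ≈ 1247.8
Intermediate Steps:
E = -156
R = 1/34 ≈ 0.029412
-8*(R + E) = -8*(1/34 - 156) = -8*(-5303/34) = 21212/17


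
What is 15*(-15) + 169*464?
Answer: 78191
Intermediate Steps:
15*(-15) + 169*464 = -225 + 78416 = 78191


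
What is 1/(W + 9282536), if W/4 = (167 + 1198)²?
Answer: 1/16735436 ≈ 5.9753e-8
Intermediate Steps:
W = 7452900 (W = 4*(167 + 1198)² = 4*1365² = 4*1863225 = 7452900)
1/(W + 9282536) = 1/(7452900 + 9282536) = 1/16735436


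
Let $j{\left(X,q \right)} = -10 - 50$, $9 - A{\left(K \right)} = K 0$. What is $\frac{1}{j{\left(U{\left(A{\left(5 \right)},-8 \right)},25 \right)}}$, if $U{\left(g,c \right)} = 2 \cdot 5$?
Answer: $- \frac{1}{60} \approx -0.016667$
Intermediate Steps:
$A{\left(K \right)} = 9$ ($A{\left(K \right)} = 9 - K 0 = 9 - 0 = 9 + 0 = 9$)
$U{\left(g,c \right)} = 10$
$j{\left(X,q \right)} = -60$
$\frac{1}{j{\left(U{\left(A{\left(5 \right)},-8 \right)},25 \right)}} = \frac{1}{-60} = - \frac{1}{60}$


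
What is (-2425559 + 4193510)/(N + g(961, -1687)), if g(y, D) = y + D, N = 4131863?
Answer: 1767951/4131137 ≈ 0.42796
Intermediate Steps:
g(y, D) = D + y
(-2425559 + 4193510)/(N + g(961, -1687)) = (-2425559 + 4193510)/(4131863 + (-1687 + 961)) = 1767951/(4131863 - 726) = 1767951/4131137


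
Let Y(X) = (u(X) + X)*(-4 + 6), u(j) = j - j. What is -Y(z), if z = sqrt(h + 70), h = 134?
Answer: -4*sqrt(51) ≈ -28.566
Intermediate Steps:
u(j) = 0
z = 2*sqrt(51) (z = sqrt(134 + 70) = sqrt(204) = 2*sqrt(51) ≈ 14.283)
Y(X) = 2*X (Y(X) = (0 + X)*(-4 + 6) = X*2 = 2*X)
-Y(z) = -2*2*sqrt(51) = -4*sqrt(51)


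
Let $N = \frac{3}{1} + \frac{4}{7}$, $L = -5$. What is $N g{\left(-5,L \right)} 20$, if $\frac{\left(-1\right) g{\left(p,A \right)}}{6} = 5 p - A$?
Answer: $\frac{60000}{7} \approx 8571.4$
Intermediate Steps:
$N = \frac{25}{7}$ ($N = 3 \cdot 1 + 4 \cdot \frac{1}{7} = 3 + \frac{4}{7} = \frac{25}{7} \approx 3.5714$)
$g{\left(p,A \right)} = - 30 p + 6 A$ ($g{\left(p,A \right)} = - 6 \left(5 p - A\right) = - 6 \left(- A + 5 p\right) = - 30 p + 6 A$)
$N g{\left(-5,L \right)} 20 = \frac{25 \left(\left(-30\right) \left(-5\right) + 6 \left(-5\right)\right)}{7} \cdot 20 = \frac{25 \left(150 - 30\right)}{7} \cdot 20 = \frac{25}{7} \cdot 120 \cdot 20 = \frac{3000}{7} \cdot 20 = \frac{60000}{7}$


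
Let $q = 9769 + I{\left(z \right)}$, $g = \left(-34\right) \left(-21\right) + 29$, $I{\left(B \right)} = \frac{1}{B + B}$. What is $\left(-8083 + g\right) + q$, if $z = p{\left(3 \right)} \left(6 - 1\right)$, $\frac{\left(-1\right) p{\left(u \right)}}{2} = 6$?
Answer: $\frac{291479}{120} \approx 2429.0$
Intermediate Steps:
$p{\left(u \right)} = -12$ ($p{\left(u \right)} = \left(-2\right) 6 = -12$)
$z = -60$ ($z = - 12 \left(6 - 1\right) = \left(-12\right) 5 = -60$)
$I{\left(B \right)} = \frac{1}{2 B}$
$g = 743$ ($g = 714 + 29 = 743$)
$q = \frac{1172279}{120}$ ($q = 9769 + \frac{1}{2 \left(-60\right)} = 9769 + \frac{1}{2} \left(- \frac{1}{60}\right) = 9769 - \frac{1}{120} = \frac{1172279}{120} \approx 9769.0$)
$\left(-8083 + g\right) + q = \left(-8083 + 743\right) + \frac{1172279}{120} = -7340 + \frac{1172279}{120} = \frac{291479}{120}$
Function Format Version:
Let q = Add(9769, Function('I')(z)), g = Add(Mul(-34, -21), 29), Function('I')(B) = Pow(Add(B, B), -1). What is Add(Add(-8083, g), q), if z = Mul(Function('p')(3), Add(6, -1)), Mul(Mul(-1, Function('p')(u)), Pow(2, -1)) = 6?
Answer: Rational(291479, 120) ≈ 2429.0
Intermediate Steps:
Function('p')(u) = -12 (Function('p')(u) = Mul(-2, 6) = -12)
z = -60 (z = Mul(-12, Add(6, -1)) = Mul(-12, 5) = -60)
Function('I')(B) = Mul(Rational(1, 2), Pow(B, -1)) (Function('I')(B) = Pow(Mul(2, B), -1) = Mul(Rational(1, 2), Pow(B, -1)))
g = 743 (g = Add(714, 29) = 743)
q = Rational(1172279, 120) (q = Add(9769, Mul(Rational(1, 2), Pow(-60, -1))) = Add(9769, Mul(Rational(1, 2), Rational(-1, 60))) = Add(9769, Rational(-1, 120)) = Rational(1172279, 120) ≈ 9769.0)
Add(Add(-8083, g), q) = Add(Add(-8083, 743), Rational(1172279, 120)) = Add(-7340, Rational(1172279, 120)) = Rational(291479, 120)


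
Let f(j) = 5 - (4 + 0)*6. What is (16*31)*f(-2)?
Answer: -9424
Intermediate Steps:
f(j) = -19 (f(j) = 5 - 4*6 = 5 - 1*24 = 5 - 24 = -19)
(16*31)*f(-2) = (16*31)*(-19) = 496*(-19) = -9424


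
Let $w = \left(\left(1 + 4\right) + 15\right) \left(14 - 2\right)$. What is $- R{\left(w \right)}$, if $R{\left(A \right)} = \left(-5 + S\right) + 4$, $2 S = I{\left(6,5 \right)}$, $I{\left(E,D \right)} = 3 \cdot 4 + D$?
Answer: $- \frac{15}{2} \approx -7.5$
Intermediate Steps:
$I{\left(E,D \right)} = 12 + D$
$S = \frac{17}{2}$ ($S = \frac{12 + 5}{2} = \frac{1}{2} \cdot 17 = \frac{17}{2} \approx 8.5$)
$w = 240$ ($w = \left(5 + 15\right) 12 = 20 \cdot 12 = 240$)
$R{\left(A \right)} = \frac{15}{2}$ ($R{\left(A \right)} = \left(-5 + \frac{17}{2}\right) + 4 = \frac{7}{2} + 4 = \frac{15}{2}$)
$- R{\left(w \right)} = \left(-1\right) \frac{15}{2} = - \frac{15}{2}$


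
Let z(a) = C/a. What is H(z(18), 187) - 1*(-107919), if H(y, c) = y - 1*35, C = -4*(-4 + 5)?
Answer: 970954/9 ≈ 1.0788e+5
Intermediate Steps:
C = -4 (C = -4*1 = -4)
z(a) = -4/a
H(y, c) = -35 + y (H(y, c) = y - 35 = -35 + y)
H(z(18), 187) - 1*(-107919) = (-35 - 4/18) - 1*(-107919) = (-35 - 4*1/18) + 107919 = (-35 - 2/9) + 107919 = -317/9 + 107919 = 970954/9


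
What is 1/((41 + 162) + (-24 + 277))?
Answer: 1/456 ≈ 0.0021930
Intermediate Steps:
1/((41 + 162) + (-24 + 277)) = 1/(203 + 253) = 1/456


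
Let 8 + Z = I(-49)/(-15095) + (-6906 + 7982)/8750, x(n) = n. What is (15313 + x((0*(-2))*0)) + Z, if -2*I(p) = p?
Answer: 404303911819/26416250 ≈ 15305.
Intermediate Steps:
I(p) = -p/2
Z = -208124431/26416250 (Z = -8 + (-½*(-49)/(-15095) + (-6906 + 7982)/8750) = -8 + ((49/2)*(-1/15095) + 1076*(1/8750)) = -8 + (-49/30190 + 538/4375) = -8 + 3205569/26416250 = -208124431/26416250 ≈ -7.8787)
(15313 + x((0*(-2))*0)) + Z = (15313 + (0*(-2))*0) - 208124431/26416250 = (15313 + 0*0) - 208124431/26416250 = (15313 + 0) - 208124431/26416250 = 15313 - 208124431/26416250 = 404303911819/26416250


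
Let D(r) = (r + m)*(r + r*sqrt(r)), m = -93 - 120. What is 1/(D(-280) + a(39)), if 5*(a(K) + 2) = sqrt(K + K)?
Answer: 5/(690190 + sqrt(78) + 1380400*I*sqrt(70)) ≈ 2.578e-8 - 4.3139e-7*I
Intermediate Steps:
m = -213
a(K) = -2 + sqrt(2)*sqrt(K)/5 (a(K) = -2 + sqrt(K + K)/5 = -2 + sqrt(2*K)/5 = -2 + (sqrt(2)*sqrt(K))/5 = -2 + sqrt(2)*sqrt(K)/5)
D(r) = (-213 + r)*(r + r**(3/2)) (D(r) = (r - 213)*(r + r*sqrt(r)) = (-213 + r)*(r + r**(3/2)))
1/(D(-280) + a(39)) = 1/(((-280)**2 + (-280)**(5/2) - 213*(-280) - (-119280)*I*sqrt(70)) + (-2 + sqrt(2)*sqrt(39)/5)) = 1/((78400 + 156800*I*sqrt(70) + 59640 - (-119280)*I*sqrt(70)) + (-2 + sqrt(78)/5)) = 1/((78400 + 156800*I*sqrt(70) + 59640 + 119280*I*sqrt(70)) + (-2 + sqrt(78)/5)) = 1/((138040 + 276080*I*sqrt(70)) + (-2 + sqrt(78)/5)) = 1/(138038 + sqrt(78)/5 + 276080*I*sqrt(70))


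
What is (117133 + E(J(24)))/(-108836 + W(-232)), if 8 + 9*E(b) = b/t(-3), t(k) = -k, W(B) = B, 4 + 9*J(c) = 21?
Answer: -7115780/6625881 ≈ -1.0739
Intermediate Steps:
J(c) = 17/9 (J(c) = -4/9 + (1/9)*21 = -4/9 + 7/3 = 17/9)
E(b) = -8/9 + b/27 (E(b) = -8/9 + (b/((-1*(-3))))/9 = -8/9 + (b/3)/9 = -8/9 + b/27)
(117133 + E(J(24)))/(-108836 + W(-232)) = (117133 + (-8/9 + (1/27)*(17/9)))/(-108836 - 232) = (117133 + (-8/9 + 17/243))/(-109068) = (117133 - 199/243)*(-1/109068) = (28463120/243)*(-1/109068) = -7115780/6625881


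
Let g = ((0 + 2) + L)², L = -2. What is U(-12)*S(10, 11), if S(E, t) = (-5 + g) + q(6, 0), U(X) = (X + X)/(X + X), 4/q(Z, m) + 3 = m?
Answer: -19/3 ≈ -6.3333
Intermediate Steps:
q(Z, m) = 4/(-3 + m)
U(X) = 1 (U(X) = (2*X)/((2*X)) = (2*X)*(1/(2*X)) = 1)
g = 0 (g = ((0 + 2) - 2)² = (2 - 2)² = 0² = 0)
S(E, t) = -19/3 (S(E, t) = (-5 + 0) + 4/(-3 + 0) = -5 + 4/(-3) = -5 + 4*(-⅓) = -5 - 4/3 = -19/3)
U(-12)*S(10, 11) = 1*(-19/3) = -19/3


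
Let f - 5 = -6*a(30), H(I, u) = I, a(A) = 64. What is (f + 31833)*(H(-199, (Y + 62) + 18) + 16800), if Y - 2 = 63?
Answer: 522167854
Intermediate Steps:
Y = 65 (Y = 2 + 63 = 65)
f = -379 (f = 5 - 6*64 = 5 - 384 = -379)
(f + 31833)*(H(-199, (Y + 62) + 18) + 16800) = (-379 + 31833)*(-199 + 16800) = 31454*16601 = 522167854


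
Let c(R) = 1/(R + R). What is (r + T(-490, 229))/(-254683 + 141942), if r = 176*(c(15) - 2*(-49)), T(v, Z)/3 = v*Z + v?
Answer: 4812692/1691115 ≈ 2.8459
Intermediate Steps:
c(R) = 1/(2*R)
T(v, Z) = 3*v + 3*Z*v (T(v, Z) = 3*(v*Z + v) = 3*(Z*v + v) = 3*(v + Z*v) = 3*v + 3*Z*v)
r = 258808/15 (r = 176*((½)/15 - 2*(-49)) = 176*((½)*(1/15) + 98) = 176*(1/30 + 98) = 176*(2941/30) = 258808/15 ≈ 17254.)
(r + T(-490, 229))/(-254683 + 141942) = (258808/15 + 3*(-490)*(1 + 229))/(-254683 + 141942) = (258808/15 + 3*(-490)*230)/(-112741) = (258808/15 - 338100)*(-1/112741) = -4812692/15*(-1/112741) = 4812692/1691115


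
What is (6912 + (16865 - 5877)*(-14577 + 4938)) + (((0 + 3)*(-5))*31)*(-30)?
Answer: -105892470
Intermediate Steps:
(6912 + (16865 - 5877)*(-14577 + 4938)) + (((0 + 3)*(-5))*31)*(-30) = (6912 + 10988*(-9639)) + ((3*(-5))*31)*(-30) = (6912 - 105913332) - 15*31*(-30) = -105906420 - 465*(-30) = -105906420 + 13950 = -105892470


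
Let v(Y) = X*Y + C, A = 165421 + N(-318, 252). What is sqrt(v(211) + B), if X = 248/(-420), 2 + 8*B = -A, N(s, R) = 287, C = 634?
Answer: I*sqrt(891011415)/210 ≈ 142.14*I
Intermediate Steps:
A = 165708 (A = 165421 + 287 = 165708)
B = -82855/4 (B = -1/4 + (-1*165708)/8 = -1/4 + (1/8)*(-165708) = -1/4 - 41427/2 = -82855/4 ≈ -20714.)
X = -62/105 (X = 248*(-1/420) = -62/105 ≈ -0.59048)
v(Y) = 634 - 62*Y/105 (v(Y) = -62*Y/105 + 634 = 634 - 62*Y/105)
sqrt(v(211) + B) = sqrt((634 - 62/105*211) - 82855/4) = sqrt((634 - 13082/105) - 82855/4) = sqrt(53488/105 - 82855/4) = sqrt(-8485823/420) = I*sqrt(891011415)/210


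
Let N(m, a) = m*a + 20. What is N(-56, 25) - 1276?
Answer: -2656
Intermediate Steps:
N(m, a) = 20 + a*m (N(m, a) = a*m + 20 = 20 + a*m)
N(-56, 25) - 1276 = (20 + 25*(-56)) - 1276 = (20 - 1400) - 1276 = -1380 - 1276 = -2656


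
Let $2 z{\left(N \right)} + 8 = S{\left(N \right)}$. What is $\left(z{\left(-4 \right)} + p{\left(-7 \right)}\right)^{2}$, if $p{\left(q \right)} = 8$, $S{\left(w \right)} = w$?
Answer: $4$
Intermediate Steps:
$z{\left(N \right)} = -4 + \frac{N}{2}$
$\left(z{\left(-4 \right)} + p{\left(-7 \right)}\right)^{2} = \left(\left(-4 + \frac{1}{2} \left(-4\right)\right) + 8\right)^{2} = \left(\left(-4 - 2\right) + 8\right)^{2} = \left(-6 + 8\right)^{2} = 2^{2} = 4$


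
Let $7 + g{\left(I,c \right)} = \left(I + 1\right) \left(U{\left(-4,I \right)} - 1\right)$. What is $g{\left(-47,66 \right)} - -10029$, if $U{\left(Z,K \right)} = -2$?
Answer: $10160$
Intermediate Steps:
$g{\left(I,c \right)} = -10 - 3 I$ ($g{\left(I,c \right)} = -7 + \left(I + 1\right) \left(-2 - 1\right) = -7 + \left(1 + I\right) \left(-3\right) = -7 - \left(3 + 3 I\right) = -10 - 3 I$)
$g{\left(-47,66 \right)} - -10029 = \left(-10 - -141\right) - -10029 = \left(-10 + 141\right) + 10029 = 131 + 10029 = 10160$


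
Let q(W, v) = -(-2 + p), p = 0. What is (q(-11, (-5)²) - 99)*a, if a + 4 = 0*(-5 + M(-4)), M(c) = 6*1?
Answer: 388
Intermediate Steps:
M(c) = 6
a = -4 (a = -4 + 0*(-5 + 6) = -4 + 0*1 = -4 + 0 = -4)
q(W, v) = 2 (q(W, v) = -(-2 + 0) = -1*(-2) = 2)
(q(-11, (-5)²) - 99)*a = (2 - 99)*(-4) = -97*(-4) = 388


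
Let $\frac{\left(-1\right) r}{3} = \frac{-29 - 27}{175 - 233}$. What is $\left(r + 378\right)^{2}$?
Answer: $\frac{118330884}{841} \approx 1.407 \cdot 10^{5}$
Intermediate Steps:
$r = - \frac{84}{29}$ ($r = - 3 \frac{-29 - 27}{175 - 233} = - 3 \left(- \frac{56}{-58}\right) = - 3 \left(\left(-56\right) \left(- \frac{1}{58}\right)\right) = \left(-3\right) \frac{28}{29} = - \frac{84}{29} \approx -2.8966$)
$\left(r + 378\right)^{2} = \left(- \frac{84}{29} + 378\right)^{2} = \left(\frac{10878}{29}\right)^{2} = \frac{118330884}{841}$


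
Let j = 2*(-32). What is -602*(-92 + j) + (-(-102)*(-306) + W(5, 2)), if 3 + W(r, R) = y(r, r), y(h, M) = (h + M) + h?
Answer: 62712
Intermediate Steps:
j = -64
y(h, M) = M + 2*h (y(h, M) = (M + h) + h = M + 2*h)
W(r, R) = -3 + 3*r (W(r, R) = -3 + (r + 2*r) = -3 + 3*r)
-602*(-92 + j) + (-(-102)*(-306) + W(5, 2)) = -602*(-92 - 64) + (-(-102)*(-306) + (-3 + 3*5)) = -602*(-156) + (-102*306 + (-3 + 15)) = 93912 + (-31212 + 12) = 93912 - 31200 = 62712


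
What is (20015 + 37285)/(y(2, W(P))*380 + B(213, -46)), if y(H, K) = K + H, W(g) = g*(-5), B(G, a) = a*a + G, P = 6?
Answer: -57300/8311 ≈ -6.8945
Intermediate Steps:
B(G, a) = G + a² (B(G, a) = a² + G = G + a²)
W(g) = -5*g
y(H, K) = H + K
(20015 + 37285)/(y(2, W(P))*380 + B(213, -46)) = (20015 + 37285)/((2 - 5*6)*380 + (213 + (-46)²)) = 57300/((2 - 30)*380 + (213 + 2116)) = 57300/(-28*380 + 2329) = 57300/(-10640 + 2329) = 57300/(-8311) = 57300*(-1/8311) = -57300/8311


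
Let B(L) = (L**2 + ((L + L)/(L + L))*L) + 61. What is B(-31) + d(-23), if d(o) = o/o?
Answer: 992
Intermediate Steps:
d(o) = 1
B(L) = 61 + L + L**2 (B(L) = (L**2 + ((2*L)/((2*L)))*L) + 61 = (L**2 + ((2*L)*(1/(2*L)))*L) + 61 = (L**2 + 1*L) + 61 = (L**2 + L) + 61 = (L + L**2) + 61 = 61 + L + L**2)
B(-31) + d(-23) = (61 - 31 + (-31)**2) + 1 = (61 - 31 + 961) + 1 = 991 + 1 = 992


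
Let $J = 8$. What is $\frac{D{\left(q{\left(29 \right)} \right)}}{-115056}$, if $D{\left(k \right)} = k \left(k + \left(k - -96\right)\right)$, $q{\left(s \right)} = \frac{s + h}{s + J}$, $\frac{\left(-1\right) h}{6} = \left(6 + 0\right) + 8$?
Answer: $\frac{94655}{78755832} \approx 0.0012019$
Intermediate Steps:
$h = -84$ ($h = - 6 \left(\left(6 + 0\right) + 8\right) = - 6 \left(6 + 8\right) = \left(-6\right) 14 = -84$)
$q{\left(s \right)} = \frac{-84 + s}{8 + s}$ ($q{\left(s \right)} = \frac{s - 84}{s + 8} = \frac{-84 + s}{8 + s}$)
$D{\left(k \right)} = k \left(96 + 2 k\right)$ ($D{\left(k \right)} = k \left(k + \left(k + 96\right)\right) = k \left(k + \left(96 + k\right)\right) = k \left(96 + 2 k\right)$)
$\frac{D{\left(q{\left(29 \right)} \right)}}{-115056} = \frac{2 \frac{-84 + 29}{8 + 29} \left(48 + \frac{-84 + 29}{8 + 29}\right)}{-115056} = 2 \cdot \frac{1}{37} \left(-55\right) \left(48 + \frac{1}{37} \left(-55\right)\right) \left(- \frac{1}{115056}\right) = 2 \left(- \frac{55}{37}\right) \left(48 - \frac{55}{37}\right) \left(- \frac{1}{115056}\right) = 2 \left(- \frac{55}{37}\right) \frac{1721}{37} \left(- \frac{1}{115056}\right) = \left(- \frac{189310}{1369}\right) \left(- \frac{1}{115056}\right) = \frac{94655}{78755832}$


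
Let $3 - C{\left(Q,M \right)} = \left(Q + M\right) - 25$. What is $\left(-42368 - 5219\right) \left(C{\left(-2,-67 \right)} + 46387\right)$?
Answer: $-2212034108$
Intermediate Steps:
$C{\left(Q,M \right)} = 28 - M - Q$ ($C{\left(Q,M \right)} = 3 - \left(\left(Q + M\right) - 25\right) = 3 - \left(\left(M + Q\right) - 25\right) = 3 - \left(-25 + M + Q\right) = 28 - M - Q$)
$\left(-42368 - 5219\right) \left(C{\left(-2,-67 \right)} + 46387\right) = \left(-42368 - 5219\right) \left(\left(28 - -67 - -2\right) + 46387\right) = - 47587 \left(\left(28 + 67 + 2\right) + 46387\right) = - 47587 \left(97 + 46387\right) = \left(-47587\right) 46484 = -2212034108$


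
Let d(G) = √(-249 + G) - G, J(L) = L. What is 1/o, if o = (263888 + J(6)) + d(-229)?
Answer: 264123/69760959607 - I*√478/69760959607 ≈ 3.7861e-6 - 3.134e-10*I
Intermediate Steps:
o = 264123 + I*√478 (o = (263888 + 6) + (√(-249 - 229) - 1*(-229)) = 263894 + (√(-478) + 229) = 263894 + (I*√478 + 229) = 263894 + (229 + I*√478) = 264123 + I*√478 ≈ 2.6412e+5 + 21.863*I)
1/o = 1/(264123 + I*√478)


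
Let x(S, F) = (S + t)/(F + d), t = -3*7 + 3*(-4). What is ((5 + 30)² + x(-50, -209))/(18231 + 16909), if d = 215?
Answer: 7267/210840 ≈ 0.034467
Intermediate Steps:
t = -33 (t = -21 - 12 = -33)
x(S, F) = (-33 + S)/(215 + F) (x(S, F) = (S - 33)/(F + 215) = (-33 + S)/(215 + F))
((5 + 30)² + x(-50, -209))/(18231 + 16909) = ((5 + 30)² + (-33 - 50)/(215 - 209))/(18231 + 16909) = (35² - 83/6)/35140 = (1225 + (⅙)*(-83))*(1/35140) = (1225 - 83/6)*(1/35140) = (7267/6)*(1/35140) = 7267/210840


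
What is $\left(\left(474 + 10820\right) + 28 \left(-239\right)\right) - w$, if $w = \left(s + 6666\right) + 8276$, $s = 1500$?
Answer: $-11840$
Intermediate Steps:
$w = 16442$ ($w = \left(1500 + 6666\right) + 8276 = 8166 + 8276 = 16442$)
$\left(\left(474 + 10820\right) + 28 \left(-239\right)\right) - w = \left(\left(474 + 10820\right) + 28 \left(-239\right)\right) - 16442 = \left(11294 - 6692\right) - 16442 = 4602 - 16442 = -11840$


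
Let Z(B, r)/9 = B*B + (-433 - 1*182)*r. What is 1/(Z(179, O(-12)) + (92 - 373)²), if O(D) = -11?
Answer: 1/428215 ≈ 2.3353e-6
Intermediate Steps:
Z(B, r) = -5535*r + 9*B² (Z(B, r) = 9*(B*B + (-433 - 1*182)*r) = 9*(B² + (-433 - 182)*r) = 9*(B² - 615*r) = -5535*r + 9*B²)
1/(Z(179, O(-12)) + (92 - 373)²) = 1/((-5535*(-11) + 9*179²) + (92 - 373)²) = 1/((60885 + 9*32041) + (-281)²) = 1/((60885 + 288369) + 78961) = 1/(349254 + 78961) = 1/428215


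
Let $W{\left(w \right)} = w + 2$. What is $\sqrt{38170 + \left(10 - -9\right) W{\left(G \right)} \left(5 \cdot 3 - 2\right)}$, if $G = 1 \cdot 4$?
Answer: $2 \sqrt{9913} \approx 199.13$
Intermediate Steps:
$G = 4$
$W{\left(w \right)} = 2 + w$
$\sqrt{38170 + \left(10 - -9\right) W{\left(G \right)} \left(5 \cdot 3 - 2\right)} = \sqrt{38170 + \left(10 - -9\right) \left(2 + 4\right) \left(5 \cdot 3 - 2\right)} = \sqrt{38170 + \left(10 + 9\right) 6 \left(15 - 2\right)} = \sqrt{38170 + 19 \cdot 6 \cdot 13} = \sqrt{38170 + 114 \cdot 13} = \sqrt{38170 + 1482} = \sqrt{39652} = 2 \sqrt{9913}$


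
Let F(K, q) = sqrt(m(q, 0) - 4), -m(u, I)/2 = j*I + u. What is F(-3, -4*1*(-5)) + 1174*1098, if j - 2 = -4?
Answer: 1289052 + 2*I*sqrt(11) ≈ 1.2891e+6 + 6.6332*I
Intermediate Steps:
j = -2 (j = 2 - 4 = -2)
m(u, I) = -2*u + 4*I (m(u, I) = -2*(-2*I + u) = -2*(u - 2*I) = -2*u + 4*I)
F(K, q) = sqrt(-4 - 2*q) (F(K, q) = sqrt((-2*q + 4*0) - 4) = sqrt((-2*q + 0) - 4) = sqrt(-2*q - 4) = sqrt(-4 - 2*q))
F(-3, -4*1*(-5)) + 1174*1098 = sqrt(-4 - 2*(-4*1)*(-5)) + 1174*1098 = sqrt(-4 - (-8)*(-5)) + 1289052 = sqrt(-4 - 2*20) + 1289052 = sqrt(-4 - 40) + 1289052 = sqrt(-44) + 1289052 = 2*I*sqrt(11) + 1289052 = 1289052 + 2*I*sqrt(11)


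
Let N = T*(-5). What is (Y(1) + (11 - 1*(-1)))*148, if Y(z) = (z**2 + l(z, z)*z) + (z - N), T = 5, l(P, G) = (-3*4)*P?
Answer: 3996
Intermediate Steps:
l(P, G) = -12*P
N = -25 (N = 5*(-5) = -25)
Y(z) = 25 + z - 11*z**2 (Y(z) = (z**2 + (-12*z)*z) + (z - 1*(-25)) = (z**2 - 12*z**2) + (z + 25) = -11*z**2 + (25 + z) = 25 + z - 11*z**2)
(Y(1) + (11 - 1*(-1)))*148 = ((25 + 1 - 11*1**2) + (11 - 1*(-1)))*148 = ((25 + 1 - 11*1) + (11 + 1))*148 = ((25 + 1 - 11) + 12)*148 = (15 + 12)*148 = 27*148 = 3996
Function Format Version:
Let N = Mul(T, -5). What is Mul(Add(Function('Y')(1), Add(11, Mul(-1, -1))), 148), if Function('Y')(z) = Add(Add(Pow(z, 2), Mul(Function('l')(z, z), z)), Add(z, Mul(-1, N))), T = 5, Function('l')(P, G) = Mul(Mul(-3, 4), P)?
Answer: 3996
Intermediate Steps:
Function('l')(P, G) = Mul(-12, P)
N = -25 (N = Mul(5, -5) = -25)
Function('Y')(z) = Add(25, z, Mul(-11, Pow(z, 2))) (Function('Y')(z) = Add(Add(Pow(z, 2), Mul(Mul(-12, z), z)), Add(z, Mul(-1, -25))) = Add(Add(Pow(z, 2), Mul(-12, Pow(z, 2))), Add(z, 25)) = Add(Mul(-11, Pow(z, 2)), Add(25, z)) = Add(25, z, Mul(-11, Pow(z, 2))))
Mul(Add(Function('Y')(1), Add(11, Mul(-1, -1))), 148) = Mul(Add(Add(25, 1, Mul(-11, Pow(1, 2))), Add(11, Mul(-1, -1))), 148) = Mul(Add(Add(25, 1, Mul(-11, 1)), Add(11, 1)), 148) = Mul(Add(Add(25, 1, -11), 12), 148) = Mul(Add(15, 12), 148) = Mul(27, 148) = 3996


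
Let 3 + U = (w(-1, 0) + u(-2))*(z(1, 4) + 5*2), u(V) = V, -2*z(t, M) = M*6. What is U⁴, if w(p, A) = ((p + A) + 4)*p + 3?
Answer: 1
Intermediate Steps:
z(t, M) = -3*M (z(t, M) = -M*6/2 = -3*M)
w(p, A) = 3 + p*(4 + A + p) (w(p, A) = ((A + p) + 4)*p + 3 = (4 + A + p)*p + 3 = p*(4 + A + p) + 3 = 3 + p*(4 + A + p))
U = 1 (U = -3 + ((3 + (-1)² + 4*(-1) + 0*(-1)) - 2)*(-3*4 + 5*2) = -3 + ((3 + 1 - 4 + 0) - 2)*(-12 + 10) = -3 + (0 - 2)*(-2) = -3 - 2*(-2) = -3 + 4 = 1)
U⁴ = 1⁴ = 1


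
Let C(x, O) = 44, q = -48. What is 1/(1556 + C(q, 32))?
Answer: 1/1600 ≈ 0.00062500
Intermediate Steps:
1/(1556 + C(q, 32)) = 1/(1556 + 44) = 1/1600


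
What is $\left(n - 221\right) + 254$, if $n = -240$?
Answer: $-207$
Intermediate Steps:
$\left(n - 221\right) + 254 = \left(-240 - 221\right) + 254 = -461 + 254 = -207$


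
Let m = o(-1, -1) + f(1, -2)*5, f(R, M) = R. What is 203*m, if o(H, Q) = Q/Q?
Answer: 1218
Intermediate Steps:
o(H, Q) = 1
m = 6 (m = 1 + 1*5 = 1 + 5 = 6)
203*m = 203*6 = 1218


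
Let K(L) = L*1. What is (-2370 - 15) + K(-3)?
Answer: -2388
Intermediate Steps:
K(L) = L
(-2370 - 15) + K(-3) = (-2370 - 15) - 3 = -2385 - 3 = -2388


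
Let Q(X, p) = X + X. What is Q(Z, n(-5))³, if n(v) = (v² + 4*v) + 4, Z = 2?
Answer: 64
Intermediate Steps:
n(v) = 4 + v² + 4*v
Q(X, p) = 2*X
Q(Z, n(-5))³ = (2*2)³ = 4³ = 64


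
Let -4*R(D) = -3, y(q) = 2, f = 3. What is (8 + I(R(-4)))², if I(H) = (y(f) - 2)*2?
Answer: 64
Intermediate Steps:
R(D) = ¾ (R(D) = -¼*(-3) = ¾)
I(H) = 0 (I(H) = (2 - 2)*2 = 0*2 = 0)
(8 + I(R(-4)))² = (8 + 0)² = 8² = 64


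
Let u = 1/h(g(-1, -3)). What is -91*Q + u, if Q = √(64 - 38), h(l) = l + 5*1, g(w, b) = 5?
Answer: ⅒ - 91*√26 ≈ -463.91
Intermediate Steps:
h(l) = 5 + l (h(l) = l + 5 = 5 + l)
Q = √26 ≈ 5.0990
u = ⅒ (u = 1/(5 + 5) = 1/10 = ⅒ ≈ 0.10000)
-91*Q + u = -91*√26 + ⅒ = ⅒ - 91*√26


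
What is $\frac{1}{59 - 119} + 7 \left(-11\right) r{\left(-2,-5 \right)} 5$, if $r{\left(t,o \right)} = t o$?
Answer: $- \frac{231001}{60} \approx -3850.0$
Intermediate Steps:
$r{\left(t,o \right)} = o t$
$\frac{1}{59 - 119} + 7 \left(-11\right) r{\left(-2,-5 \right)} 5 = \frac{1}{59 - 119} + 7 \left(-11\right) \left(-5\right) \left(-2\right) 5 = \frac{1}{-60} - 77 \cdot 10 \cdot 5 = - \frac{1}{60} - 3850 = - \frac{231001}{60}$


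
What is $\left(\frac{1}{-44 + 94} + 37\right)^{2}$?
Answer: $\frac{3426201}{2500} \approx 1370.5$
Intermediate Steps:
$\left(\frac{1}{-44 + 94} + 37\right)^{2} = \left(\frac{1}{50} + 37\right)^{2} = \left(\frac{1851}{50}\right)^{2} = \frac{3426201}{2500}$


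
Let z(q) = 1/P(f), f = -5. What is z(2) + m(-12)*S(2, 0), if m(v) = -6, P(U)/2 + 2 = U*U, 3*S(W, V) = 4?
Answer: -367/46 ≈ -7.9783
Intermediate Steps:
S(W, V) = 4/3 (S(W, V) = (⅓)*4 = 4/3)
P(U) = -4 + 2*U² (P(U) = -4 + 2*(U*U) = -4 + 2*U²)
z(q) = 1/46 (z(q) = 1/(-4 + 2*(-5)²) = 1/(-4 + 2*25) = 1/(-4 + 50) = 1/46)
z(2) + m(-12)*S(2, 0) = 1/46 - 6*4/3 = 1/46 - 8 = -367/46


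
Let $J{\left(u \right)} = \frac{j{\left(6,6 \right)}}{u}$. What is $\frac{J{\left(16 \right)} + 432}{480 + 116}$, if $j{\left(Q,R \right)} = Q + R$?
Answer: $\frac{1731}{2384} \approx 0.72609$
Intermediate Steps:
$J{\left(u \right)} = \frac{12}{u}$ ($J{\left(u \right)} = \frac{6 + 6}{u} = \frac{12}{u}$)
$\frac{J{\left(16 \right)} + 432}{480 + 116} = \frac{\frac{12}{16} + 432}{480 + 116} = \frac{12 \cdot \frac{1}{16} + 432}{596} = \left(\frac{3}{4} + 432\right) \frac{1}{596} = \frac{1731}{4} \cdot \frac{1}{596} = \frac{1731}{2384}$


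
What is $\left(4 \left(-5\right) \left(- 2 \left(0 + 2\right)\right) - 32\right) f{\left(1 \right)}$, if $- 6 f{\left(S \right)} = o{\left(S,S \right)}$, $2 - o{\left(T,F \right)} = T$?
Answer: $-8$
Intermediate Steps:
$o{\left(T,F \right)} = 2 - T$
$f{\left(S \right)} = - \frac{1}{3} + \frac{S}{6}$ ($f{\left(S \right)} = - \frac{2 - S}{6} = - \frac{1}{3} + \frac{S}{6}$)
$\left(4 \left(-5\right) \left(- 2 \left(0 + 2\right)\right) - 32\right) f{\left(1 \right)} = \left(4 \left(-5\right) \left(- 2 \left(0 + 2\right)\right) - 32\right) \left(- \frac{1}{3} + \frac{1}{6} \cdot 1\right) = \left(- 20 \left(\left(-2\right) 2\right) - 32\right) \left(- \frac{1}{3} + \frac{1}{6}\right) = \left(\left(-20\right) \left(-4\right) - 32\right) \left(- \frac{1}{6}\right) = \left(80 - 32\right) \left(- \frac{1}{6}\right) = 48 \left(- \frac{1}{6}\right) = -8$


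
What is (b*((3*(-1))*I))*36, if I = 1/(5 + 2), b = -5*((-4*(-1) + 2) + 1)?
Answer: 540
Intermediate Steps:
b = -35 (b = -5*((4 + 2) + 1) = -5*(6 + 1) = -5*7 = -35)
I = ⅐ (I = 1/7 = ⅐ ≈ 0.14286)
(b*((3*(-1))*I))*36 = -35*3*(-1)/7*36 = -(-105)/7*36 = -35*(-3/7)*36 = 15*36 = 540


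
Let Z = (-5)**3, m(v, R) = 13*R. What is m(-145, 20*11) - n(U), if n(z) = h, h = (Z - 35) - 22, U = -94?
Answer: 3042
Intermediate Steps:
Z = -125
h = -182 (h = (-125 - 35) - 22 = -160 - 22 = -182)
n(z) = -182
m(-145, 20*11) - n(U) = 13*(20*11) - 1*(-182) = 13*220 + 182 = 2860 + 182 = 3042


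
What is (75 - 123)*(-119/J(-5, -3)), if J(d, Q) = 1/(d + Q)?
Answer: -45696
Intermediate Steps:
J(d, Q) = 1/(Q + d)
(75 - 123)*(-119/J(-5, -3)) = (75 - 123)*(-119/(1/(-3 - 5))) = -(-5712)/(1/(-8)) = -(-5712)/(-⅛) = -(-5712)*(-8) = -48*952 = -45696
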